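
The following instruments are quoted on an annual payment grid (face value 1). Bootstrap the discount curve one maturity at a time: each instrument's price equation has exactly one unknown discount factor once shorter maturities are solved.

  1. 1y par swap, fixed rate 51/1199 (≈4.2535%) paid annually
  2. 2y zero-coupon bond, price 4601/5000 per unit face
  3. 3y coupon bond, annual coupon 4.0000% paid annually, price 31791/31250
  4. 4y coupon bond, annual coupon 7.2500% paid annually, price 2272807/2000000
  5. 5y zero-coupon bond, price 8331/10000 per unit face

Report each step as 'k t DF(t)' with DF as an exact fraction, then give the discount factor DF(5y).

step 1 [1y] swap r/1=51/1199: DF=(1 − 51/1199·(0))/(1+51/1199) = 1199/1250 ≈ 0.959200
step 2 [2y] zero: DF = P = 4601/5000 ≈ 0.920200
step 3 [3y] bond c/1=1/25: DF=(31791/31250 − 1/25·(0.959200+0.920200))/(1+1/25) = 9059/10000 ≈ 0.905900
step 4 [4y] bond c/1=29/400: DF=(2272807/2000000 − 29/400·(0.959200+0.920200+0.905900))/(1+29/400) = 8713/10000 ≈ 0.871300
step 5 [5y] zero: DF = P = 8331/10000 ≈ 0.833100

1 1 1199/1250
2 2 4601/5000
3 3 9059/10000
4 4 8713/10000
5 5 8331/10000
DF(5y) = 8331/10000 ≈ 0.833100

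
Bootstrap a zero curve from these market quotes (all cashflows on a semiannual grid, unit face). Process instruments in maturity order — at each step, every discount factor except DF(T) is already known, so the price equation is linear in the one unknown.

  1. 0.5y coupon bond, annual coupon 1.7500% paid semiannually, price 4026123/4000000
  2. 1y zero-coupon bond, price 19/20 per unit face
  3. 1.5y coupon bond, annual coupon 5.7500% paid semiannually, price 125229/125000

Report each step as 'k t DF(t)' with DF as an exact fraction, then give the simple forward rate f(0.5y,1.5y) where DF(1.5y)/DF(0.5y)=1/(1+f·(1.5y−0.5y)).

1 1/2 4989/5000
2 1 19/20
3 3/2 4597/5000
f(0.5y,1.5y) = ((4989/5000)/(4597/5000) − 1)/(1) = 392/4597 ≈ 8.5273%

step 1 [0.5y] bond c/2=7/800: DF=(4026123/4000000 − 7/800·(0))/(1+7/800) = 4989/5000 ≈ 0.997800
step 2 [1y] zero: DF = P = 19/20 ≈ 0.950000
step 3 [1.5y] bond c/2=23/800: DF=(125229/125000 − 23/800·(0.997800+0.950000))/(1+23/800) = 4597/5000 ≈ 0.919400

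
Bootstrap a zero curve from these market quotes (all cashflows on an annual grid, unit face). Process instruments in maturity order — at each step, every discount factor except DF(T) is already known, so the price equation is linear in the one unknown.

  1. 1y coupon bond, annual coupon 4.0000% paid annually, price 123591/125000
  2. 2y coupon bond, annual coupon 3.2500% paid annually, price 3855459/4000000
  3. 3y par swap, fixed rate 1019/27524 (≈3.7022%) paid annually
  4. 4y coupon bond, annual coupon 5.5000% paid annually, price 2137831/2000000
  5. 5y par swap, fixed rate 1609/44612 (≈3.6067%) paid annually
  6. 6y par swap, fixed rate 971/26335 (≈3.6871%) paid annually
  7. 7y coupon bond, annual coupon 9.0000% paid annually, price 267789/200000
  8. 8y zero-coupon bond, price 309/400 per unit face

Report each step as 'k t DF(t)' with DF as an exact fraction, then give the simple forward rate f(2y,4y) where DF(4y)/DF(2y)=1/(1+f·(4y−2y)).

1 1 9507/10000
2 2 2259/2500
3 3 8981/10000
4 4 8697/10000
5 5 8391/10000
6 6 4029/5000
7 7 1587/2000
8 8 309/400
f(2y,4y) = ((2259/2500)/(8697/10000) − 1)/(2) = 113/5798 ≈ 1.9489%

step 1 [1y] bond c/1=1/25: DF=(123591/125000 − 1/25·(0))/(1+1/25) = 9507/10000 ≈ 0.950700
step 2 [2y] bond c/1=13/400: DF=(3855459/4000000 − 13/400·(0.950700))/(1+13/400) = 2259/2500 ≈ 0.903600
step 3 [3y] swap r/1=1019/27524: DF=(1 − 1019/27524·(0.950700+0.903600))/(1+1019/27524) = 8981/10000 ≈ 0.898100
step 4 [4y] bond c/1=11/200: DF=(2137831/2000000 − 11/200·(0.950700+0.903600+0.898100))/(1+11/200) = 8697/10000 ≈ 0.869700
step 5 [5y] swap r/1=1609/44612: DF=(1 − 1609/44612·(0.950700+0.903600+0.898100+0.869700))/(1+1609/44612) = 8391/10000 ≈ 0.839100
step 6 [6y] swap r/1=971/26335: DF=(1 − 971/26335·(0.950700+0.903600+0.898100+0.869700+0.839100))/(1+971/26335) = 4029/5000 ≈ 0.805800
step 7 [7y] bond c/1=9/100: DF=(267789/200000 − 9/100·(0.950700+0.903600+0.898100+0.869700+0.839100+0.805800))/(1+9/100) = 1587/2000 ≈ 0.793500
step 8 [8y] zero: DF = P = 309/400 ≈ 0.772500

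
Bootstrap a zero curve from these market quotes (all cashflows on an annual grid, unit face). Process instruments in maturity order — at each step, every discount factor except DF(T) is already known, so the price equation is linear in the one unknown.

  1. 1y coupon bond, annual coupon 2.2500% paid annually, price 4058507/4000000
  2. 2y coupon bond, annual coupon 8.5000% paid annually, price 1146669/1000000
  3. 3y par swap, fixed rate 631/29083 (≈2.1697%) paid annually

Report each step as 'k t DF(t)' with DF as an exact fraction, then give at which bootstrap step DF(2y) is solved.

step 1 [1y] bond c/1=9/400: DF=(4058507/4000000 − 9/400·(0))/(1+9/400) = 9923/10000 ≈ 0.992300
step 2 [2y] bond c/1=17/200: DF=(1146669/1000000 − 17/200·(0.992300))/(1+17/200) = 9791/10000 ≈ 0.979100
step 3 [3y] swap r/1=631/29083: DF=(1 − 631/29083·(0.992300+0.979100))/(1+631/29083) = 9369/10000 ≈ 0.936900

1 1 9923/10000
2 2 9791/10000
3 3 9369/10000
DF(2y) is solved at step 2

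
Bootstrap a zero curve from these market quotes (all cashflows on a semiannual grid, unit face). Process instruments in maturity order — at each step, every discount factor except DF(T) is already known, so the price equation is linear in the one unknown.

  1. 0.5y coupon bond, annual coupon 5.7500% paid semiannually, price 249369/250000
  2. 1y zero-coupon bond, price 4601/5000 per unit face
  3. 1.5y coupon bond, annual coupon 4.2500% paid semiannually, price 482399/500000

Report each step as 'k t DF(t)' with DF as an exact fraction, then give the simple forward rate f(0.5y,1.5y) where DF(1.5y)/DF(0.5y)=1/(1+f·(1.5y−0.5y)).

step 1 [0.5y] bond c/2=23/800: DF=(249369/250000 − 23/800·(0))/(1+23/800) = 606/625 ≈ 0.969600
step 2 [1y] zero: DF = P = 4601/5000 ≈ 0.920200
step 3 [1.5y] bond c/2=17/800: DF=(482399/500000 − 17/800·(0.969600+0.920200))/(1+17/800) = 4527/5000 ≈ 0.905400

1 1/2 606/625
2 1 4601/5000
3 3/2 4527/5000
f(0.5y,1.5y) = ((606/625)/(4527/5000) − 1)/(1) = 107/1509 ≈ 7.0908%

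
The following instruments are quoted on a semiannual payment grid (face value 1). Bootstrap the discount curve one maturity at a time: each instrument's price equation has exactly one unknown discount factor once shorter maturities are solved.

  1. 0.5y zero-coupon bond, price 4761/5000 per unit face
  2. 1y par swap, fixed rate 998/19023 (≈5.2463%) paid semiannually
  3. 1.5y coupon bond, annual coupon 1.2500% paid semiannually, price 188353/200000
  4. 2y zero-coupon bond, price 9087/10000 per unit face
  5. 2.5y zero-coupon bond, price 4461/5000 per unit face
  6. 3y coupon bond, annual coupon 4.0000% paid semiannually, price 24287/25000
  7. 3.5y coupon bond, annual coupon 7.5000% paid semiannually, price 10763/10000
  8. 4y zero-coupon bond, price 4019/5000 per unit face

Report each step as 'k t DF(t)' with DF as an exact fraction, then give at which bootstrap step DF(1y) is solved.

step 1 [0.5y] zero: DF = P = 4761/5000 ≈ 0.952200
step 2 [1y] swap r/2=499/19023: DF=(1 − 499/19023·(0.952200))/(1+499/19023) = 9501/10000 ≈ 0.950100
step 3 [1.5y] bond c/2=1/160: DF=(188353/200000 − 1/160·(0.952200+0.950100))/(1+1/160) = 9241/10000 ≈ 0.924100
step 4 [2y] zero: DF = P = 9087/10000 ≈ 0.908700
step 5 [2.5y] zero: DF = P = 4461/5000 ≈ 0.892200
step 6 [3y] bond c/2=1/50: DF=(24287/25000 − 1/50·(0.952200+0.950100+0.924100+0.908700+0.892200))/(1+1/50) = 8617/10000 ≈ 0.861700
step 7 [3.5y] bond c/2=3/80: DF=(10763/10000 − 3/80·(0.952200+0.950100+0.924100+0.908700+0.892200+0.861700))/(1+3/80) = 839/1000 ≈ 0.839000
step 8 [4y] zero: DF = P = 4019/5000 ≈ 0.803800

1 1/2 4761/5000
2 1 9501/10000
3 3/2 9241/10000
4 2 9087/10000
5 5/2 4461/5000
6 3 8617/10000
7 7/2 839/1000
8 4 4019/5000
DF(1y) is solved at step 2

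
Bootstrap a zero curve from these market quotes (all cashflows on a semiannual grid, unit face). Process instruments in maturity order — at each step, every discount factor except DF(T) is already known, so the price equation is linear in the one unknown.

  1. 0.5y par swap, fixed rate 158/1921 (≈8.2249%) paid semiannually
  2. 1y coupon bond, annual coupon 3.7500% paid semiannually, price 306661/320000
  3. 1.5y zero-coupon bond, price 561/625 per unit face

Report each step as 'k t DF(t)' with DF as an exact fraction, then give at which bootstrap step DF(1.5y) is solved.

1 1/2 1921/2000
2 1 923/1000
3 3/2 561/625
DF(1.5y) is solved at step 3

step 1 [0.5y] swap r/2=79/1921: DF=(1 − 79/1921·(0))/(1+79/1921) = 1921/2000 ≈ 0.960500
step 2 [1y] bond c/2=3/160: DF=(306661/320000 − 3/160·(0.960500))/(1+3/160) = 923/1000 ≈ 0.923000
step 3 [1.5y] zero: DF = P = 561/625 ≈ 0.897600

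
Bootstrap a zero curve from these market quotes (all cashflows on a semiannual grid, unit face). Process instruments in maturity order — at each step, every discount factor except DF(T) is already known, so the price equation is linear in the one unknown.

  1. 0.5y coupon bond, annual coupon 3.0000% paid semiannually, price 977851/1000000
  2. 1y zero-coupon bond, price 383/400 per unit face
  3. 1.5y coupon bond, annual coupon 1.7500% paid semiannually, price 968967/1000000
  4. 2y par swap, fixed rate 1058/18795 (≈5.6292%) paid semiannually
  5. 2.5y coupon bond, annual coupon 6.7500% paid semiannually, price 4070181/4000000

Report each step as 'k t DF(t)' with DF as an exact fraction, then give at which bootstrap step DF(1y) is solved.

1 1/2 4817/5000
2 1 383/400
3 3/2 9439/10000
4 2 4471/5000
5 5/2 1077/1250
DF(1y) is solved at step 2

step 1 [0.5y] bond c/2=3/200: DF=(977851/1000000 − 3/200·(0))/(1+3/200) = 4817/5000 ≈ 0.963400
step 2 [1y] zero: DF = P = 383/400 ≈ 0.957500
step 3 [1.5y] bond c/2=7/800: DF=(968967/1000000 − 7/800·(0.963400+0.957500))/(1+7/800) = 9439/10000 ≈ 0.943900
step 4 [2y] swap r/2=529/18795: DF=(1 − 529/18795·(0.963400+0.957500+0.943900))/(1+529/18795) = 4471/5000 ≈ 0.894200
step 5 [2.5y] bond c/2=27/800: DF=(4070181/4000000 − 27/800·(0.963400+0.957500+0.943900+0.894200))/(1+27/800) = 1077/1250 ≈ 0.861600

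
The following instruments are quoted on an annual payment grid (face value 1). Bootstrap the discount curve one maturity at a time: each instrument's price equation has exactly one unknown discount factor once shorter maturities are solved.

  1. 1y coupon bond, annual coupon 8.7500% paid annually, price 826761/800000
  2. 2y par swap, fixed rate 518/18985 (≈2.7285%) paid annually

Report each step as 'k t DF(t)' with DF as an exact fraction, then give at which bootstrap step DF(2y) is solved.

step 1 [1y] bond c/1=7/80: DF=(826761/800000 − 7/80·(0))/(1+7/80) = 9503/10000 ≈ 0.950300
step 2 [2y] swap r/1=518/18985: DF=(1 − 518/18985·(0.950300))/(1+518/18985) = 4741/5000 ≈ 0.948200

1 1 9503/10000
2 2 4741/5000
DF(2y) is solved at step 2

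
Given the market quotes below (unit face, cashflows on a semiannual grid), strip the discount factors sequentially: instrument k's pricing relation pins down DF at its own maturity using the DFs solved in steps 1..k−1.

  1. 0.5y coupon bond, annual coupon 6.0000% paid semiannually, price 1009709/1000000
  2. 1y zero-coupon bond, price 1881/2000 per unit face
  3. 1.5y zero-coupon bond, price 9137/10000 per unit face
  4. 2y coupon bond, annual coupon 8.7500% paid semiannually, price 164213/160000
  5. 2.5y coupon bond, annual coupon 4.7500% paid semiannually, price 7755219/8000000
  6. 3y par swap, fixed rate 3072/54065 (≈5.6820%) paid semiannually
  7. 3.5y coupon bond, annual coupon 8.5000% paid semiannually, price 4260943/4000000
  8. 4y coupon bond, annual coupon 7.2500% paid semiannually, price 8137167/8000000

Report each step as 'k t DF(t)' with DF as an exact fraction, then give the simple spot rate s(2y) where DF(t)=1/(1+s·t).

1 1/2 9803/10000
2 1 1881/2000
3 3/2 9137/10000
4 2 1729/2000
5 5/2 8611/10000
6 3 529/625
7 7/2 4007/5000
8 4 1911/2500
s(2y) = (1/(1729/2000) − 1)/(2) = 271/3458 ≈ 7.8369%

step 1 [0.5y] bond c/2=3/100: DF=(1009709/1000000 − 3/100·(0))/(1+3/100) = 9803/10000 ≈ 0.980300
step 2 [1y] zero: DF = P = 1881/2000 ≈ 0.940500
step 3 [1.5y] zero: DF = P = 9137/10000 ≈ 0.913700
step 4 [2y] bond c/2=7/160: DF=(164213/160000 − 7/160·(0.980300+0.940500+0.913700))/(1+7/160) = 1729/2000 ≈ 0.864500
step 5 [2.5y] bond c/2=19/800: DF=(7755219/8000000 − 19/800·(0.980300+0.940500+0.913700+0.864500))/(1+19/800) = 8611/10000 ≈ 0.861100
step 6 [3y] swap r/2=1536/54065: DF=(1 − 1536/54065·(0.980300+0.940500+0.913700+0.864500+0.861100))/(1+1536/54065) = 529/625 ≈ 0.846400
step 7 [3.5y] bond c/2=17/400: DF=(4260943/4000000 − 17/400·(0.980300+0.940500+0.913700+0.864500+0.861100+0.846400))/(1+17/400) = 4007/5000 ≈ 0.801400
step 8 [4y] bond c/2=29/800: DF=(8137167/8000000 − 29/800·(0.980300+0.940500+0.913700+0.864500+0.861100+0.846400+0.801400))/(1+29/800) = 1911/2500 ≈ 0.764400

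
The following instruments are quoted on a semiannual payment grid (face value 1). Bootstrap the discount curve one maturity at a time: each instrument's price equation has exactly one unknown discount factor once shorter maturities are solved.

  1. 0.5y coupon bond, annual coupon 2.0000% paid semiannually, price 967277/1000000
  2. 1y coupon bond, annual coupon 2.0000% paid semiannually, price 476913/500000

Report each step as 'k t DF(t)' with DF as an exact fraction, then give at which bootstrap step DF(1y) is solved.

step 1 [0.5y] bond c/2=1/100: DF=(967277/1000000 − 1/100·(0))/(1+1/100) = 9577/10000 ≈ 0.957700
step 2 [1y] bond c/2=1/100: DF=(476913/500000 − 1/100·(0.957700))/(1+1/100) = 9349/10000 ≈ 0.934900

1 1/2 9577/10000
2 1 9349/10000
DF(1y) is solved at step 2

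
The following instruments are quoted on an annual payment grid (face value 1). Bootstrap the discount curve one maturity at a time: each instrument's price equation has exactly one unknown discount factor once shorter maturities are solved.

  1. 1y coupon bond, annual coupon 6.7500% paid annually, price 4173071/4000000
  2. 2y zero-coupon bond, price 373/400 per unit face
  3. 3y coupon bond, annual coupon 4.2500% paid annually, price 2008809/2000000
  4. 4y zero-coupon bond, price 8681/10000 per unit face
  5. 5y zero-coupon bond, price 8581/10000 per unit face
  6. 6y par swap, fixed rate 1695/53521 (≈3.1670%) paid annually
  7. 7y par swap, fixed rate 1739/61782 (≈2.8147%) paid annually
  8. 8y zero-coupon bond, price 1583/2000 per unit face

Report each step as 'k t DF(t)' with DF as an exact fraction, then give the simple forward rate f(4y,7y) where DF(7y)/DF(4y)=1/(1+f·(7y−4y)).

step 1 [1y] bond c/1=27/400: DF=(4173071/4000000 − 27/400·(0))/(1+27/400) = 9773/10000 ≈ 0.977300
step 2 [2y] zero: DF = P = 373/400 ≈ 0.932500
step 3 [3y] bond c/1=17/400: DF=(2008809/2000000 − 17/400·(0.977300+0.932500))/(1+17/400) = 1107/1250 ≈ 0.885600
step 4 [4y] zero: DF = P = 8681/10000 ≈ 0.868100
step 5 [5y] zero: DF = P = 8581/10000 ≈ 0.858100
step 6 [6y] swap r/1=1695/53521: DF=(1 − 1695/53521·(0.977300+0.932500+0.885600+0.868100+0.858100))/(1+1695/53521) = 1661/2000 ≈ 0.830500
step 7 [7y] swap r/1=1739/61782: DF=(1 − 1739/61782·(0.977300+0.932500+0.885600+0.868100+0.858100+0.830500))/(1+1739/61782) = 8261/10000 ≈ 0.826100
step 8 [8y] zero: DF = P = 1583/2000 ≈ 0.791500

1 1 9773/10000
2 2 373/400
3 3 1107/1250
4 4 8681/10000
5 5 8581/10000
6 6 1661/2000
7 7 8261/10000
8 8 1583/2000
f(4y,7y) = ((8681/10000)/(8261/10000) − 1)/(3) = 140/8261 ≈ 1.6947%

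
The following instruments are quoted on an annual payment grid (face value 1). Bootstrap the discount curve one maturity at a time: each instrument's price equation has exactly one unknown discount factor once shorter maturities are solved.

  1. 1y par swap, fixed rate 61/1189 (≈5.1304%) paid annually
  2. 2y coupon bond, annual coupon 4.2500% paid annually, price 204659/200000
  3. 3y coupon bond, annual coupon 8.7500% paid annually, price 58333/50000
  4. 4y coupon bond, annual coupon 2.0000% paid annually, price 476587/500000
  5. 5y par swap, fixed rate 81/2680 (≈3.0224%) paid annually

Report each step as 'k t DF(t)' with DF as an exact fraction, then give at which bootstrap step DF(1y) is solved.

step 1 [1y] swap r/1=61/1189: DF=(1 − 61/1189·(0))/(1+61/1189) = 1189/1250 ≈ 0.951200
step 2 [2y] bond c/1=17/400: DF=(204659/200000 − 17/400·(0.951200))/(1+17/400) = 2357/2500 ≈ 0.942800
step 3 [3y] bond c/1=7/80: DF=(58333/50000 − 7/80·(0.951200+0.942800))/(1+7/80) = 2301/2500 ≈ 0.920400
step 4 [4y] bond c/1=1/50: DF=(476587/500000 − 1/50·(0.951200+0.942800+0.920400))/(1+1/50) = 8793/10000 ≈ 0.879300
step 5 [5y] swap r/1=81/2680: DF=(1 − 81/2680·(0.951200+0.942800+0.920400+0.879300))/(1+81/2680) = 8623/10000 ≈ 0.862300

1 1 1189/1250
2 2 2357/2500
3 3 2301/2500
4 4 8793/10000
5 5 8623/10000
DF(1y) is solved at step 1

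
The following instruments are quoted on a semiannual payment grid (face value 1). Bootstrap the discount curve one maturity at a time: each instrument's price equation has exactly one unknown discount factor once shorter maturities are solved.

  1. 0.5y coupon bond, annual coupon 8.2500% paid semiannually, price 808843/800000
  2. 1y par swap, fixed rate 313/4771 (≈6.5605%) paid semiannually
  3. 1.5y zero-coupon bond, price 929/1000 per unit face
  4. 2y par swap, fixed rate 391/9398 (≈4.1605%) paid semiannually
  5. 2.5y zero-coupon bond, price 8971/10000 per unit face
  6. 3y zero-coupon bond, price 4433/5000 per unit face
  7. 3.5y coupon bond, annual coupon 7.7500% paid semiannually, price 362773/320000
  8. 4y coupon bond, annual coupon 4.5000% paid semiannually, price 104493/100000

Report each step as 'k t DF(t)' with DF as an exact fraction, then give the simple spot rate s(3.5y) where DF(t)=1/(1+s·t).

step 1 [0.5y] bond c/2=33/800: DF=(808843/800000 − 33/800·(0))/(1+33/800) = 971/1000 ≈ 0.971000
step 2 [1y] swap r/2=313/9542: DF=(1 − 313/9542·(0.971000))/(1+313/9542) = 4687/5000 ≈ 0.937400
step 3 [1.5y] zero: DF = P = 929/1000 ≈ 0.929000
step 4 [2y] swap r/2=391/18796: DF=(1 − 391/18796·(0.971000+0.937400+0.929000))/(1+391/18796) = 4609/5000 ≈ 0.921800
step 5 [2.5y] zero: DF = P = 8971/10000 ≈ 0.897100
step 6 [3y] zero: DF = P = 4433/5000 ≈ 0.886600
step 7 [3.5y] bond c/2=31/800: DF=(362773/320000 − 31/800·(0.971000+0.937400+0.929000+0.921800+0.897100+0.886600))/(1+31/800) = 4423/5000 ≈ 0.884600
step 8 [4y] bond c/2=9/400: DF=(104493/100000 − 9/400·(0.971000+0.937400+0.929000+0.921800+0.897100+0.886600+0.884600))/(1+9/400) = 1761/2000 ≈ 0.880500

1 1/2 971/1000
2 1 4687/5000
3 3/2 929/1000
4 2 4609/5000
5 5/2 8971/10000
6 3 4433/5000
7 7/2 4423/5000
8 4 1761/2000
s(3.5y) = (1/(4423/5000) − 1)/(7/2) = 1154/30961 ≈ 3.7273%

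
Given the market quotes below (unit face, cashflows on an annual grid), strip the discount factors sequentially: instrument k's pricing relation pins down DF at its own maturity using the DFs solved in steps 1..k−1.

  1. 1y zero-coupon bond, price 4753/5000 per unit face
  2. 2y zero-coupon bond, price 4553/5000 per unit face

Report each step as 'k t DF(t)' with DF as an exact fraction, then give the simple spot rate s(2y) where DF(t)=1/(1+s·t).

1 1 4753/5000
2 2 4553/5000
s(2y) = (1/(4553/5000) − 1)/(2) = 447/9106 ≈ 4.9089%

step 1 [1y] zero: DF = P = 4753/5000 ≈ 0.950600
step 2 [2y] zero: DF = P = 4553/5000 ≈ 0.910600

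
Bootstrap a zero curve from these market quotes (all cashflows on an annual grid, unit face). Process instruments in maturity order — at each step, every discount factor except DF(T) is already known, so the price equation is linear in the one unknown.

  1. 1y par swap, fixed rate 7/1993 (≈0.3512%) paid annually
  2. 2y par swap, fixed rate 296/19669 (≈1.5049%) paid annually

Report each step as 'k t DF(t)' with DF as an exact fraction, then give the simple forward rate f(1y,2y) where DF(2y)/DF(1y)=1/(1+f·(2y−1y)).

1 1 1993/2000
2 2 1213/1250
f(1y,2y) = ((1993/2000)/(1213/1250) − 1)/(1) = 261/9704 ≈ 2.6896%

step 1 [1y] swap r/1=7/1993: DF=(1 − 7/1993·(0))/(1+7/1993) = 1993/2000 ≈ 0.996500
step 2 [2y] swap r/1=296/19669: DF=(1 − 296/19669·(0.996500))/(1+296/19669) = 1213/1250 ≈ 0.970400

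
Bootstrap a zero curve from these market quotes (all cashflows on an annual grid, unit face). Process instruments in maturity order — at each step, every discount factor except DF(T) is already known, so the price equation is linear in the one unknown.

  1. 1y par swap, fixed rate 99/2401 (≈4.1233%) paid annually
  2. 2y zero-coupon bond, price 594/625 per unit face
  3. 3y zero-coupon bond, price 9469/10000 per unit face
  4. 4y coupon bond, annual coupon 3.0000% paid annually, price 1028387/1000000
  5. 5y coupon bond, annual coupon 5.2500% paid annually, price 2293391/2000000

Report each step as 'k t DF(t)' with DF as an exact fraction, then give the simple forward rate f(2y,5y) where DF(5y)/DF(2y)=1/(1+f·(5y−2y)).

1 1 2401/2500
2 2 594/625
3 3 9469/10000
4 4 572/625
5 5 9013/10000
f(2y,5y) = ((594/625)/(9013/10000) − 1)/(3) = 491/27039 ≈ 1.8159%

step 1 [1y] swap r/1=99/2401: DF=(1 − 99/2401·(0))/(1+99/2401) = 2401/2500 ≈ 0.960400
step 2 [2y] zero: DF = P = 594/625 ≈ 0.950400
step 3 [3y] zero: DF = P = 9469/10000 ≈ 0.946900
step 4 [4y] bond c/1=3/100: DF=(1028387/1000000 − 3/100·(0.960400+0.950400+0.946900))/(1+3/100) = 572/625 ≈ 0.915200
step 5 [5y] bond c/1=21/400: DF=(2293391/2000000 − 21/400·(0.960400+0.950400+0.946900+0.915200))/(1+21/400) = 9013/10000 ≈ 0.901300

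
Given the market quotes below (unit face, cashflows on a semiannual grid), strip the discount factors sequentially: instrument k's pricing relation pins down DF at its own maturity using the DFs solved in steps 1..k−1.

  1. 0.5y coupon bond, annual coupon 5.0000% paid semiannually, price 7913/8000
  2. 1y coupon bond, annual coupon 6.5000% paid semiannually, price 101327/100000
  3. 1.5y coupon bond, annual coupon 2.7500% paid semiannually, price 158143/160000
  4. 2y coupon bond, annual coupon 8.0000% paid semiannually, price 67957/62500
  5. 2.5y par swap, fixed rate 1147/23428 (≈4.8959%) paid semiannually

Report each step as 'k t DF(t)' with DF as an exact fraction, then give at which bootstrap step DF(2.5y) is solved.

step 1 [0.5y] bond c/2=1/40: DF=(7913/8000 − 1/40·(0))/(1+1/40) = 193/200 ≈ 0.965000
step 2 [1y] bond c/2=13/400: DF=(101327/100000 − 13/400·(0.965000))/(1+13/400) = 951/1000 ≈ 0.951000
step 3 [1.5y] bond c/2=11/800: DF=(158143/160000 − 11/800·(0.965000+0.951000))/(1+11/800) = 949/1000 ≈ 0.949000
step 4 [2y] bond c/2=1/25: DF=(67957/62500 − 1/25·(0.965000+0.951000+0.949000))/(1+1/25) = 9353/10000 ≈ 0.935300
step 5 [2.5y] swap r/2=1147/46856: DF=(1 − 1147/46856·(0.965000+0.951000+0.949000+0.935300))/(1+1147/46856) = 8853/10000 ≈ 0.885300

1 1/2 193/200
2 1 951/1000
3 3/2 949/1000
4 2 9353/10000
5 5/2 8853/10000
DF(2.5y) is solved at step 5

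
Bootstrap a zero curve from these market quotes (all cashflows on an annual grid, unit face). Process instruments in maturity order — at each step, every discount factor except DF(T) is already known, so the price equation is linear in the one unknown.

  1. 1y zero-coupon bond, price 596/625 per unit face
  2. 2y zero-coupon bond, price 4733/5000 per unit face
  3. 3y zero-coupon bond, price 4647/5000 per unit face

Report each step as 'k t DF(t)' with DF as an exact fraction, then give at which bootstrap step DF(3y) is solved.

step 1 [1y] zero: DF = P = 596/625 ≈ 0.953600
step 2 [2y] zero: DF = P = 4733/5000 ≈ 0.946600
step 3 [3y] zero: DF = P = 4647/5000 ≈ 0.929400

1 1 596/625
2 2 4733/5000
3 3 4647/5000
DF(3y) is solved at step 3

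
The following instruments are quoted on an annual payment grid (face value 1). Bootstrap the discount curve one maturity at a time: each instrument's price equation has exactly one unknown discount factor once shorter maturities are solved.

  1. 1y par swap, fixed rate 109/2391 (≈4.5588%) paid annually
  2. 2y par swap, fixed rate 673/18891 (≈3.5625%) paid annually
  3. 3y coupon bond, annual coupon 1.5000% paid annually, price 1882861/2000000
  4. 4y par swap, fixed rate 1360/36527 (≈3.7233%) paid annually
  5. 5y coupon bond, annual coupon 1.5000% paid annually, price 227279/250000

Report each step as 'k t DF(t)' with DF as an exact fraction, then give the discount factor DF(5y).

step 1 [1y] swap r/1=109/2391: DF=(1 − 109/2391·(0))/(1+109/2391) = 2391/2500 ≈ 0.956400
step 2 [2y] swap r/1=673/18891: DF=(1 − 673/18891·(0.956400))/(1+673/18891) = 9327/10000 ≈ 0.932700
step 3 [3y] bond c/1=3/200: DF=(1882861/2000000 − 3/200·(0.956400+0.932700))/(1+3/200) = 2249/2500 ≈ 0.899600
step 4 [4y] swap r/1=1360/36527: DF=(1 − 1360/36527·(0.956400+0.932700+0.899600))/(1+1360/36527) = 108/125 ≈ 0.864000
step 5 [5y] bond c/1=3/200: DF=(227279/250000 − 3/200·(0.956400+0.932700+0.899600+0.864000))/(1+3/200) = 8417/10000 ≈ 0.841700

1 1 2391/2500
2 2 9327/10000
3 3 2249/2500
4 4 108/125
5 5 8417/10000
DF(5y) = 8417/10000 ≈ 0.841700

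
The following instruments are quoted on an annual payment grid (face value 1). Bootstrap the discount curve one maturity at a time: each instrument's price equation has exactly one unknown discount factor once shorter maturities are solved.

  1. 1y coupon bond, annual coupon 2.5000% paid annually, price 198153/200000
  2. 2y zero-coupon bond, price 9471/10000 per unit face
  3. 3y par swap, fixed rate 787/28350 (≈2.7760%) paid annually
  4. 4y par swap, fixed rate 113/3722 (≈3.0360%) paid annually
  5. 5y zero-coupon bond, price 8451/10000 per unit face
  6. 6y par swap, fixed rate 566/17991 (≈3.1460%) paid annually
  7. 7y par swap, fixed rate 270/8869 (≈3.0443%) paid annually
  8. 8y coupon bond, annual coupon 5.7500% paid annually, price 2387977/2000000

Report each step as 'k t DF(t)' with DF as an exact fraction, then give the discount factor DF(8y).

step 1 [1y] bond c/1=1/40: DF=(198153/200000 − 1/40·(0))/(1+1/40) = 4833/5000 ≈ 0.966600
step 2 [2y] zero: DF = P = 9471/10000 ≈ 0.947100
step 3 [3y] swap r/1=787/28350: DF=(1 − 787/28350·(0.966600+0.947100))/(1+787/28350) = 9213/10000 ≈ 0.921300
step 4 [4y] swap r/1=113/3722: DF=(1 − 113/3722·(0.966600+0.947100+0.921300))/(1+113/3722) = 887/1000 ≈ 0.887000
step 5 [5y] zero: DF = P = 8451/10000 ≈ 0.845100
step 6 [6y] swap r/1=566/17991: DF=(1 − 566/17991·(0.966600+0.947100+0.921300+0.887000+0.845100))/(1+566/17991) = 4151/5000 ≈ 0.830200
step 7 [7y] swap r/1=270/8869: DF=(1 − 270/8869·(0.966600+0.947100+0.921300+0.887000+0.845100+0.830200))/(1+270/8869) = 811/1000 ≈ 0.811000
step 8 [8y] bond c/1=23/400: DF=(2387977/2000000 − 23/400·(0.966600+0.947100+0.921300+0.887000+0.845100+0.830200+0.811000))/(1+23/400) = 1583/2000 ≈ 0.791500

1 1 4833/5000
2 2 9471/10000
3 3 9213/10000
4 4 887/1000
5 5 8451/10000
6 6 4151/5000
7 7 811/1000
8 8 1583/2000
DF(8y) = 1583/2000 ≈ 0.791500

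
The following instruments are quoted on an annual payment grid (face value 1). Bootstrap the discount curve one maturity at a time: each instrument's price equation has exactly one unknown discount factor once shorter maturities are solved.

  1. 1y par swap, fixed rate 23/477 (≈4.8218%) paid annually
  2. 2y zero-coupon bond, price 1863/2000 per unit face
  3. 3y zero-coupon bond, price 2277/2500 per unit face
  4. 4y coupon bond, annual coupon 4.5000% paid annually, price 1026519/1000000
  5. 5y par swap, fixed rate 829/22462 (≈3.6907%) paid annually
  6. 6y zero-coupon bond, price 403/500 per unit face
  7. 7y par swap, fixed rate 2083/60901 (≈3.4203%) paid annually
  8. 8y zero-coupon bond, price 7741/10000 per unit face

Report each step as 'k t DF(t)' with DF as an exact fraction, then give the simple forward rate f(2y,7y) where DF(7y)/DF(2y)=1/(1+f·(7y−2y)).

step 1 [1y] swap r/1=23/477: DF=(1 − 23/477·(0))/(1+23/477) = 477/500 ≈ 0.954000
step 2 [2y] zero: DF = P = 1863/2000 ≈ 0.931500
step 3 [3y] zero: DF = P = 2277/2500 ≈ 0.910800
step 4 [4y] bond c/1=9/200: DF=(1026519/1000000 − 9/200·(0.954000+0.931500+0.910800))/(1+9/200) = 8619/10000 ≈ 0.861900
step 5 [5y] swap r/1=829/22462: DF=(1 − 829/22462·(0.954000+0.931500+0.910800+0.861900))/(1+829/22462) = 4171/5000 ≈ 0.834200
step 6 [6y] zero: DF = P = 403/500 ≈ 0.806000
step 7 [7y] swap r/1=2083/60901: DF=(1 − 2083/60901·(0.954000+0.931500+0.910800+0.861900+0.834200+0.806000))/(1+2083/60901) = 7917/10000 ≈ 0.791700
step 8 [8y] zero: DF = P = 7741/10000 ≈ 0.774100

1 1 477/500
2 2 1863/2000
3 3 2277/2500
4 4 8619/10000
5 5 4171/5000
6 6 403/500
7 7 7917/10000
8 8 7741/10000
f(2y,7y) = ((1863/2000)/(7917/10000) − 1)/(5) = 466/13195 ≈ 3.5316%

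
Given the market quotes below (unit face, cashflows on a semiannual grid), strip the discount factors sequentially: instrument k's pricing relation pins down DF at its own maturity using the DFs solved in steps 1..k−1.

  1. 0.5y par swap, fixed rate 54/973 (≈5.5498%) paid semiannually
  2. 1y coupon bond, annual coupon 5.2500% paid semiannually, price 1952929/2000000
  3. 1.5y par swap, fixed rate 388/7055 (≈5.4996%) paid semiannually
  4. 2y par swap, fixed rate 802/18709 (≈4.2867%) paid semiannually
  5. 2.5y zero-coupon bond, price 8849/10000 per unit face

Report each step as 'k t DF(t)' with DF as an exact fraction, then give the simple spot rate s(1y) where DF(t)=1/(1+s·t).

1 1/2 973/1000
2 1 4633/5000
3 3/2 1153/1250
4 2 4599/5000
5 5/2 8849/10000
s(1y) = (1/(4633/5000) − 1)/(1) = 367/4633 ≈ 7.9214%

step 1 [0.5y] swap r/2=27/973: DF=(1 − 27/973·(0))/(1+27/973) = 973/1000 ≈ 0.973000
step 2 [1y] bond c/2=21/800: DF=(1952929/2000000 − 21/800·(0.973000))/(1+21/800) = 4633/5000 ≈ 0.926600
step 3 [1.5y] swap r/2=194/7055: DF=(1 − 194/7055·(0.973000+0.926600))/(1+194/7055) = 1153/1250 ≈ 0.922400
step 4 [2y] swap r/2=401/18709: DF=(1 − 401/18709·(0.973000+0.926600+0.922400))/(1+401/18709) = 4599/5000 ≈ 0.919800
step 5 [2.5y] zero: DF = P = 8849/10000 ≈ 0.884900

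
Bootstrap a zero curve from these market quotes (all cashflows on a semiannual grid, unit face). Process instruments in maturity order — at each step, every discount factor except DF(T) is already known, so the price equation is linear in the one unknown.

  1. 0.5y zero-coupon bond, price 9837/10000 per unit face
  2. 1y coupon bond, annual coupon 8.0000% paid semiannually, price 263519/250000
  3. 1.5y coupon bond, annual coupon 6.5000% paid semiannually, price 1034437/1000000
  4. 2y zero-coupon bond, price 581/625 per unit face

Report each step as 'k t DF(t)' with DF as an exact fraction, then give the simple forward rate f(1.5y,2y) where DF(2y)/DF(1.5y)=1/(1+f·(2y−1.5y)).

1 1/2 9837/10000
2 1 9757/10000
3 3/2 4701/5000
4 2 581/625
f(1.5y,2y) = ((4701/5000)/(581/625) − 1)/(1/2) = 53/2324 ≈ 2.2806%

step 1 [0.5y] zero: DF = P = 9837/10000 ≈ 0.983700
step 2 [1y] bond c/2=1/25: DF=(263519/250000 − 1/25·(0.983700))/(1+1/25) = 9757/10000 ≈ 0.975700
step 3 [1.5y] bond c/2=13/400: DF=(1034437/1000000 − 13/400·(0.983700+0.975700))/(1+13/400) = 4701/5000 ≈ 0.940200
step 4 [2y] zero: DF = P = 581/625 ≈ 0.929600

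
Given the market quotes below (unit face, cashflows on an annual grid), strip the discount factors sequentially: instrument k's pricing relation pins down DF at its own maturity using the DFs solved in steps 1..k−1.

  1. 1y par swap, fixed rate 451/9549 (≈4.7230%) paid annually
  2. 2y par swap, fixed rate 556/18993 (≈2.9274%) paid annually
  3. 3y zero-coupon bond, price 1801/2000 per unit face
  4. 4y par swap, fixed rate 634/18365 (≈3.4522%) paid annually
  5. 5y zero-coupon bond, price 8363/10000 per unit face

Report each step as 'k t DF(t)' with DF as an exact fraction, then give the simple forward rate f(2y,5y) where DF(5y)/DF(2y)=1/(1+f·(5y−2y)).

step 1 [1y] swap r/1=451/9549: DF=(1 − 451/9549·(0))/(1+451/9549) = 9549/10000 ≈ 0.954900
step 2 [2y] swap r/1=556/18993: DF=(1 − 556/18993·(0.954900))/(1+556/18993) = 2361/2500 ≈ 0.944400
step 3 [3y] zero: DF = P = 1801/2000 ≈ 0.900500
step 4 [4y] swap r/1=634/18365: DF=(1 − 634/18365·(0.954900+0.944400+0.900500))/(1+634/18365) = 2183/2500 ≈ 0.873200
step 5 [5y] zero: DF = P = 8363/10000 ≈ 0.836300

1 1 9549/10000
2 2 2361/2500
3 3 1801/2000
4 4 2183/2500
5 5 8363/10000
f(2y,5y) = ((2361/2500)/(8363/10000) − 1)/(3) = 1081/25089 ≈ 4.3087%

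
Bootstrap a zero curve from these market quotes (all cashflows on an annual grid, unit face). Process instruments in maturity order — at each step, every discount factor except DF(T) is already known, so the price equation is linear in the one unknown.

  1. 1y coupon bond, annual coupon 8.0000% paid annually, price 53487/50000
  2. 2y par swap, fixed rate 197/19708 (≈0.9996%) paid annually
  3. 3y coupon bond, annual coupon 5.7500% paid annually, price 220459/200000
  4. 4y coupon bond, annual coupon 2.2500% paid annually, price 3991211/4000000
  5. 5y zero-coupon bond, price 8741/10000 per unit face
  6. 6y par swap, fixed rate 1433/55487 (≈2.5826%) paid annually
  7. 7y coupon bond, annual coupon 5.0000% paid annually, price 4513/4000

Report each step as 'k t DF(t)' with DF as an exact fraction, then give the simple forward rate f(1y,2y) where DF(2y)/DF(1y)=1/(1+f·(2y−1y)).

step 1 [1y] bond c/1=2/25: DF=(53487/50000 − 2/25·(0))/(1+2/25) = 1981/2000 ≈ 0.990500
step 2 [2y] swap r/1=197/19708: DF=(1 − 197/19708·(0.990500))/(1+197/19708) = 9803/10000 ≈ 0.980300
step 3 [3y] bond c/1=23/400: DF=(220459/200000 − 23/400·(0.990500+0.980300))/(1+23/400) = 1169/1250 ≈ 0.935200
step 4 [4y] bond c/1=9/400: DF=(3991211/4000000 − 9/400·(0.990500+0.980300+0.935200))/(1+9/400) = 9119/10000 ≈ 0.911900
step 5 [5y] zero: DF = P = 8741/10000 ≈ 0.874100
step 6 [6y] swap r/1=1433/55487: DF=(1 − 1433/55487·(0.990500+0.980300+0.935200+0.911900+0.874100))/(1+1433/55487) = 8567/10000 ≈ 0.856700
step 7 [7y] bond c/1=1/20: DF=(4513/4000 − 1/20·(0.990500+0.980300+0.935200+0.911900+0.874100+0.856700))/(1+1/20) = 8103/10000 ≈ 0.810300

1 1 1981/2000
2 2 9803/10000
3 3 1169/1250
4 4 9119/10000
5 5 8741/10000
6 6 8567/10000
7 7 8103/10000
f(1y,2y) = ((1981/2000)/(9803/10000) − 1)/(1) = 102/9803 ≈ 1.0405%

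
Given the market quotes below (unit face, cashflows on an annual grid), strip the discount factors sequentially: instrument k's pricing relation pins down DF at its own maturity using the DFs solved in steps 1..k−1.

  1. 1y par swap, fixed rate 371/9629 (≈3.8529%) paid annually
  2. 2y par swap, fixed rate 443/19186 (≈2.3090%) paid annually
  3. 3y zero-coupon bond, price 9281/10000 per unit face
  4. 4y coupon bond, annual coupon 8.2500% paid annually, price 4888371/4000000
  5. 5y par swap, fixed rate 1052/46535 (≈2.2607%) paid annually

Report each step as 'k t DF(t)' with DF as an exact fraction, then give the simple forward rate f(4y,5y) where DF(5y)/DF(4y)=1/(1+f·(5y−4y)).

1 1 9629/10000
2 2 9557/10000
3 3 9281/10000
4 4 114/125
5 5 2237/2500
f(4y,5y) = ((114/125)/(2237/2500) − 1)/(1) = 43/2237 ≈ 1.9222%

step 1 [1y] swap r/1=371/9629: DF=(1 − 371/9629·(0))/(1+371/9629) = 9629/10000 ≈ 0.962900
step 2 [2y] swap r/1=443/19186: DF=(1 − 443/19186·(0.962900))/(1+443/19186) = 9557/10000 ≈ 0.955700
step 3 [3y] zero: DF = P = 9281/10000 ≈ 0.928100
step 4 [4y] bond c/1=33/400: DF=(4888371/4000000 − 33/400·(0.962900+0.955700+0.928100))/(1+33/400) = 114/125 ≈ 0.912000
step 5 [5y] swap r/1=1052/46535: DF=(1 − 1052/46535·(0.962900+0.955700+0.928100+0.912000))/(1+1052/46535) = 2237/2500 ≈ 0.894800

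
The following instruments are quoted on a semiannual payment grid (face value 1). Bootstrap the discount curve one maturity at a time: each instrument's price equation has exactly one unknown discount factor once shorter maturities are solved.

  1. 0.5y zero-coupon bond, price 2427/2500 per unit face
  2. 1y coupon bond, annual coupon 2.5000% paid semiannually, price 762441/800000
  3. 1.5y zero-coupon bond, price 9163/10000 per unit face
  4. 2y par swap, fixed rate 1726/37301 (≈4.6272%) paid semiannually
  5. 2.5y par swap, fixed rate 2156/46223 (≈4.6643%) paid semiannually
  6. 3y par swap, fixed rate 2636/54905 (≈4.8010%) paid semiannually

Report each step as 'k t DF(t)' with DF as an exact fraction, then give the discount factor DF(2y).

1 1/2 2427/2500
2 1 9293/10000
3 3/2 9163/10000
4 2 9137/10000
5 5/2 4461/5000
6 3 4341/5000
DF(2y) = 9137/10000 ≈ 0.913700

step 1 [0.5y] zero: DF = P = 2427/2500 ≈ 0.970800
step 2 [1y] bond c/2=1/80: DF=(762441/800000 − 1/80·(0.970800))/(1+1/80) = 9293/10000 ≈ 0.929300
step 3 [1.5y] zero: DF = P = 9163/10000 ≈ 0.916300
step 4 [2y] swap r/2=863/37301: DF=(1 − 863/37301·(0.970800+0.929300+0.916300))/(1+863/37301) = 9137/10000 ≈ 0.913700
step 5 [2.5y] swap r/2=1078/46223: DF=(1 − 1078/46223·(0.970800+0.929300+0.916300+0.913700))/(1+1078/46223) = 4461/5000 ≈ 0.892200
step 6 [3y] swap r/2=1318/54905: DF=(1 − 1318/54905·(0.970800+0.929300+0.916300+0.913700+0.892200))/(1+1318/54905) = 4341/5000 ≈ 0.868200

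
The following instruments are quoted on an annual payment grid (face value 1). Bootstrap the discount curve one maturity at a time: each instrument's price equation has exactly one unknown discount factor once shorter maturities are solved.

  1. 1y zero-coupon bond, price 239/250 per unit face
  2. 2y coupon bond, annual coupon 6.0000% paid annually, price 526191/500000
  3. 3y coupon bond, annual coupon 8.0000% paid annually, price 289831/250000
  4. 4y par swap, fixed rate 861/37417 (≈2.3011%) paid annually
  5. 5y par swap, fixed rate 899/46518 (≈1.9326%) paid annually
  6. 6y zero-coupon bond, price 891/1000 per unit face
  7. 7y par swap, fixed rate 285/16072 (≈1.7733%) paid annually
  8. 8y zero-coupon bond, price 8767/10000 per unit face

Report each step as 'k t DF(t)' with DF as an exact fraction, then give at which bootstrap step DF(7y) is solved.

step 1 [1y] zero: DF = P = 239/250 ≈ 0.956000
step 2 [2y] bond c/1=3/50: DF=(526191/500000 − 3/50·(0.956000))/(1+3/50) = 9387/10000 ≈ 0.938700
step 3 [3y] bond c/1=2/25: DF=(289831/250000 − 2/25·(0.956000+0.938700))/(1+2/25) = 9331/10000 ≈ 0.933100
step 4 [4y] swap r/1=861/37417: DF=(1 − 861/37417·(0.956000+0.938700+0.933100))/(1+861/37417) = 9139/10000 ≈ 0.913900
step 5 [5y] swap r/1=899/46518: DF=(1 − 899/46518·(0.956000+0.938700+0.933100+0.913900))/(1+899/46518) = 9101/10000 ≈ 0.910100
step 6 [6y] zero: DF = P = 891/1000 ≈ 0.891000
step 7 [7y] swap r/1=285/16072: DF=(1 − 285/16072·(0.956000+0.938700+0.933100+0.913900+0.910100+0.891000))/(1+285/16072) = 443/500 ≈ 0.886000
step 8 [8y] zero: DF = P = 8767/10000 ≈ 0.876700

1 1 239/250
2 2 9387/10000
3 3 9331/10000
4 4 9139/10000
5 5 9101/10000
6 6 891/1000
7 7 443/500
8 8 8767/10000
DF(7y) is solved at step 7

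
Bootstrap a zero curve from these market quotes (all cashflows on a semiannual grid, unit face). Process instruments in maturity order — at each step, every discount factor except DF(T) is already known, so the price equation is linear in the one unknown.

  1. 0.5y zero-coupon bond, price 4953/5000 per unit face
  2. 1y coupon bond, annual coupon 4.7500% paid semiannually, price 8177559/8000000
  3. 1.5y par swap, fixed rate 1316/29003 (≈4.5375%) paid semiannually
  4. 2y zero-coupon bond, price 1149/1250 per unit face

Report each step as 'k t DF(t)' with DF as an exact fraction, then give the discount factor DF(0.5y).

1 1/2 4953/5000
2 1 1951/2000
3 3/2 4671/5000
4 2 1149/1250
DF(0.5y) = 4953/5000 ≈ 0.990600

step 1 [0.5y] zero: DF = P = 4953/5000 ≈ 0.990600
step 2 [1y] bond c/2=19/800: DF=(8177559/8000000 − 19/800·(0.990600))/(1+19/800) = 1951/2000 ≈ 0.975500
step 3 [1.5y] swap r/2=658/29003: DF=(1 − 658/29003·(0.990600+0.975500))/(1+658/29003) = 4671/5000 ≈ 0.934200
step 4 [2y] zero: DF = P = 1149/1250 ≈ 0.919200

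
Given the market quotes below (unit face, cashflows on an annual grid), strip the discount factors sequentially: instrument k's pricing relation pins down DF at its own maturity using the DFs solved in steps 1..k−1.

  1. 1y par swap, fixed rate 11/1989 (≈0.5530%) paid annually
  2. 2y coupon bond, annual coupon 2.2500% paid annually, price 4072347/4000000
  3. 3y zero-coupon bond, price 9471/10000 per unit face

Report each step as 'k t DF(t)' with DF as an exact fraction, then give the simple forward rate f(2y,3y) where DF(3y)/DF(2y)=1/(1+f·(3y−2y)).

step 1 [1y] swap r/1=11/1989: DF=(1 − 11/1989·(0))/(1+11/1989) = 1989/2000 ≈ 0.994500
step 2 [2y] bond c/1=9/400: DF=(4072347/4000000 − 9/400·(0.994500))/(1+9/400) = 4869/5000 ≈ 0.973800
step 3 [3y] zero: DF = P = 9471/10000 ≈ 0.947100

1 1 1989/2000
2 2 4869/5000
3 3 9471/10000
f(2y,3y) = ((4869/5000)/(9471/10000) − 1)/(1) = 89/3157 ≈ 2.8191%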